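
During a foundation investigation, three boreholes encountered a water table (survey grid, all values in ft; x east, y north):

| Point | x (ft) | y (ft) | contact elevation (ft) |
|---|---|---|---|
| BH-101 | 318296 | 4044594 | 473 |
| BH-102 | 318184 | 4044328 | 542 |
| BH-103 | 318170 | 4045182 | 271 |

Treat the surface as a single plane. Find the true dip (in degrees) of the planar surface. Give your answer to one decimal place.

Let the plane be z = a·x + b·y + c.
BH-102−BH-101: −112a − 266b = 69;  BH-103−BH-101: −126a + 588b = −202.
Solving gives a = 0.13243, b = −0.31516.
Gradient magnitude |∇z| = √(a² + b²) = √(0.01754 + 0.09933) = 0.34185.
True dip = arctan(0.34185) = 18.9°, dipping toward NNW (azimuth ≈ 337°).

18.9°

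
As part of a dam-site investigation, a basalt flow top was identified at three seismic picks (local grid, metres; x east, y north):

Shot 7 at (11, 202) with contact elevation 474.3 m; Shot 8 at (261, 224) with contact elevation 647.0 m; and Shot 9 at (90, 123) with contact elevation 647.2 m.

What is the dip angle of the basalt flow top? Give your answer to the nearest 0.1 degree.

Let the plane be z = a·x + b·y + c.
Shot 8−Shot 7: 250a + 22b = 172.7;  Shot 9−Shot 7: 79a − 79b = 172.9.
Solving gives a = 0.81195, b = −1.37666.
Gradient magnitude |∇z| = √(a² + b²) = √(0.65926 + 1.89520) = 1.59827.
True dip = arctan(1.59827) = 58.0°, dipping toward NNW (azimuth ≈ 329°).

58.0°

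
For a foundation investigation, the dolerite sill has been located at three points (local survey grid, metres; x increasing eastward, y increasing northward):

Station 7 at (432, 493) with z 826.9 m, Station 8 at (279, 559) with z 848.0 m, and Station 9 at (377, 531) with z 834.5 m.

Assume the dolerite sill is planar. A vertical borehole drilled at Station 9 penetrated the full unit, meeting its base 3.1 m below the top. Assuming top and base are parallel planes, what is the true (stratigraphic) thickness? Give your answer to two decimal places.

Let the plane be z = a·x + b·y + c.
Station 8−Station 7: −153a + 66b = 21.1;  Station 9−Station 7: −55a + 38b = 7.6.
Solving gives a = −0.13745, b = 0.00105.
|∇z| = √(a²+b²) = 0.13746, so dip δ = arctan(0.13746) = 7.83°.
True thickness = vertical thickness × cos δ = 3.1 × cos 7.83° = 3.07 m.

3.07 m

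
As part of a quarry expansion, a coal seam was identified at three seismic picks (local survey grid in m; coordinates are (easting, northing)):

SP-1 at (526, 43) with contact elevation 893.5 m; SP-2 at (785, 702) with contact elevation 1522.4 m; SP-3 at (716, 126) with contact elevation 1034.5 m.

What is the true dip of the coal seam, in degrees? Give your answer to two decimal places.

41.71°

Let the plane be z = a·E + b·N + c.
SP-2−SP-1: 259a + 659b = 628.9;  SP-3−SP-1: 190a + 83b = 141.
Solving gives a = 0.39262, b = 0.80002.
Gradient magnitude |∇z| = √(a² + b²) = √(0.15415 + 0.64002) = 0.89117.
True dip = arctan(0.89117) = 41.71°, dipping toward SSW (azimuth ≈ 206°).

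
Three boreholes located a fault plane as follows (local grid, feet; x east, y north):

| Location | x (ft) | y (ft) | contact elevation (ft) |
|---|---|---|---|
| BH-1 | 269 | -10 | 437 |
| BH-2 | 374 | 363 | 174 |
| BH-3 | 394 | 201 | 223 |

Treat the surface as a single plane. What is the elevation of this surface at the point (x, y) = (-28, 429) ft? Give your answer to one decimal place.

Two edge vectors: BH-1→BH-2 = (105, 373, -263), BH-1→BH-3 = (125, 211, -214).
Normal n = (BH-1→BH-2) × (BH-1→BH-3) = (-24329, -10405, -24470).
So ∂z/∂x = −n_x/n_z = −0.99424 and ∂z/∂y = −n_y/n_z = −0.42521.
Intercept c from BH-1: 437 + 267.45 − 4.25 = 700.20.
At (-28, 429): z = 27.8 − 182.4 + 700.20 = 545.6 ft.

545.6 ft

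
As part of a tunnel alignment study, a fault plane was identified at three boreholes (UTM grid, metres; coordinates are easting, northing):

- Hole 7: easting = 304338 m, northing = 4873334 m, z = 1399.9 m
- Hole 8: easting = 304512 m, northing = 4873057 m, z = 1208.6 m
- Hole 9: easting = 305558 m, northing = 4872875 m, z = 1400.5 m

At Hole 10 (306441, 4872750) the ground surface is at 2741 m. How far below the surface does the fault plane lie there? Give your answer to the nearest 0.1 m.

Two edge vectors: Hole 7→Hole 8 = (174, -277, -191.3), Hole 7→Hole 9 = (1220, -459, 0.6).
Normal n = (Hole 7→Hole 8) × (Hole 7→Hole 9) = (-87972.9, -233490.4, 258074).
So ∂z/∂easting = −n_x/n_z = 0.340882460 and ∂z/∂northing = −n_y/n_z = 0.904742051.
Intercept c from Hole 7: 1399.9 − 103743.49 − 4409110.20 = −4511453.78.
At (306441, 4872750): z_contact = 104460.36 + 4408581.83 − 4511453.78 = 1588.41 m.
Depth below ground = 2741 − 1588.41 = 1152.6 m.

1152.6 m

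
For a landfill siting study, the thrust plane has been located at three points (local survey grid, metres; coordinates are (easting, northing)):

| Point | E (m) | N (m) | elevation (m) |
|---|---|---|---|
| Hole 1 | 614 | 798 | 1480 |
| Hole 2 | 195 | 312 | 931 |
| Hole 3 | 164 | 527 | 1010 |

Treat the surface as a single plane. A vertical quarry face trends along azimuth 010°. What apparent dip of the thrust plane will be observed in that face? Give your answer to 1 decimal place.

Two edge vectors: Hole 1→Hole 2 = (-419, -486, -549), Hole 1→Hole 3 = (-450, -271, -470).
Normal n = (Hole 1→Hole 2) × (Hole 1→Hole 3) = (79641, 50120, -105151).
So ∂z/∂E = −n_x/n_z = 0.75740 and ∂z/∂N = −n_y/n_z = 0.47665.
Unit vector along 010° is (sin 10°, cos 10°) = (0.1736, 0.9848).
Slope in that direction = a·(0.1736) + b·(0.9848) = 0.60093.
Apparent dip = arctan|0.60093| = 31.0° (true dip is 41.8°, so apparent ≤ true as expected).

31.0°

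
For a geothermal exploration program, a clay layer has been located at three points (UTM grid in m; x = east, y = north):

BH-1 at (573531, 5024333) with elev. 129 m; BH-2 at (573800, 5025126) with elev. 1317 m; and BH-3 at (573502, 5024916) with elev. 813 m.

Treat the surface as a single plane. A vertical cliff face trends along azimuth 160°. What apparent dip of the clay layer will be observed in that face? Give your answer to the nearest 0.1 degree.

Let the plane be z = a·x + b·y + c.
BH-2−BH-1: 269a + 793b = 1188;  BH-3−BH-1: −29a + 583b = 684.
Solving gives a = 0.83522, b = 1.21479.
Unit vector along 160° is (sin 160°, cos 160°) = (0.3420, -0.9397).
Slope in that direction = a·(0.3420) + b·(-0.9397) = −0.85587.
Apparent dip = arctan|0.85587| = 40.6° (true dip is 55.8°, so apparent ≤ true as expected).

40.6°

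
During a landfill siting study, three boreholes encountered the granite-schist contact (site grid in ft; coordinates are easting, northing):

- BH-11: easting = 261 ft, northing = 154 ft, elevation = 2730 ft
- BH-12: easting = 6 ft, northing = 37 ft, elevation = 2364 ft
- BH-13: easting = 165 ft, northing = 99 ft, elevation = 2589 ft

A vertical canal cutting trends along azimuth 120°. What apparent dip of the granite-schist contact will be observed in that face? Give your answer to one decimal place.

44.4°

Two edge vectors: BH-11→BH-12 = (-255, -117, -366), BH-11→BH-13 = (-96, -55, -141).
Normal n = (BH-11→BH-12) × (BH-11→BH-13) = (-3633, -819, 2793).
So ∂z/∂easting = −n_x/n_z = 1.30075 and ∂z/∂northing = −n_y/n_z = 0.29323.
Unit vector along 120° is (sin 120°, cos 120°) = (0.8660, -0.5000).
Slope in that direction = a·(0.8660) + b·(-0.5000) = 0.97987.
Apparent dip = arctan|0.97987| = 44.4° (true dip is 53.1°, so apparent ≤ true as expected).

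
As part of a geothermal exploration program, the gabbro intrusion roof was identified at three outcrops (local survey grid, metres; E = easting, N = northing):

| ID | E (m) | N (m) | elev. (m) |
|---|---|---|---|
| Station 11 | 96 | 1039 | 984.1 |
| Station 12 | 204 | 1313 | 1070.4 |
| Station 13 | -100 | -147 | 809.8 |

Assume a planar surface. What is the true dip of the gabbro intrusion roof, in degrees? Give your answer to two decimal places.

Two edge vectors: Station 11→Station 12 = (108, 274, 86.3), Station 11→Station 13 = (-196, -1186, -174.3).
Normal n = (Station 11→Station 12) × (Station 11→Station 13) = (54593.6, 1909.6, -74384).
So ∂z/∂E = −n_x/n_z = 0.73394 and ∂z/∂N = −n_y/n_z = 0.02567.
Gradient magnitude |∇z| = √(a² + b²) = √(0.53867 + 0.00066) = 0.73439.
True dip = arctan(0.73439) = 36.29°, dipping toward W (azimuth ≈ 268°).

36.29°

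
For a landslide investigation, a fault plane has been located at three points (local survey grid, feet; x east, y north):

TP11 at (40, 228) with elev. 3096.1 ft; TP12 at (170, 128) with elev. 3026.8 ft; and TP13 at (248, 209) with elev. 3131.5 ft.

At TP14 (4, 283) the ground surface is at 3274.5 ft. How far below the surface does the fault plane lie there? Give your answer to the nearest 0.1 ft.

130.9 ft

Let the plane be z = a·x + b·y + c.
TP12−TP11: 130a − 100b = −69.3;  TP13−TP11: 208a − 19b = 35.4.
Solving gives a = 0.26496, b = 1.03745.
Then c = 3096.1 − a·40 − b·228 = 2848.96.
At (4, 283): z_contact = 1.06 + 293.60 + 2848.96 = 3143.62 ft.
Depth below ground = 3274.5 − 3143.62 = 130.9 ft.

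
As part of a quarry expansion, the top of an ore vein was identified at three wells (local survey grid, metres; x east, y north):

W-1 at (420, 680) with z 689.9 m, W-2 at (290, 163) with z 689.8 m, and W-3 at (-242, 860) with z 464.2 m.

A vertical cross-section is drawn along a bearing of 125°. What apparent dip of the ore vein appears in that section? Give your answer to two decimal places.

17.09°

Two edge vectors: W-1→W-2 = (-130, -517, -0.1), W-1→W-3 = (-662, 180, -225.7).
Normal n = (W-1→W-2) × (W-1→W-3) = (116704.9, -29274.8, -365654).
So ∂z/∂x = −n_x/n_z = 0.31917 and ∂z/∂y = −n_y/n_z = −0.08006.
Unit vector along 125° is (sin 125°, cos 125°) = (0.8192, -0.5736).
Slope in that direction = a·(0.8192) + b·(-0.5736) = 0.30737.
Apparent dip = arctan|0.30737| = 17.09° (true dip is 18.2°, so apparent ≤ true as expected).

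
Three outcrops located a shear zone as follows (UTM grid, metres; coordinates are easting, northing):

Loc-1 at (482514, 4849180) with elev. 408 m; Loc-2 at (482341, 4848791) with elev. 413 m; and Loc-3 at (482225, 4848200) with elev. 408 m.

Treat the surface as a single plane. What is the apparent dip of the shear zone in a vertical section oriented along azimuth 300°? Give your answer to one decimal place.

Two edge vectors: Loc-1→Loc-2 = (-173, -389, 5), Loc-1→Loc-3 = (-289, -980, 0).
Normal n = (Loc-1→Loc-2) × (Loc-1→Loc-3) = (4900, -1445, 57119).
So ∂z/∂easting = −n_x/n_z = −0.08579 and ∂z/∂northing = −n_y/n_z = 0.02530.
Unit vector along 300° is (sin 300°, cos 300°) = (-0.8660, 0.5000).
Slope in that direction = a·(-0.8660) + b·(0.5000) = 0.08694.
Apparent dip = arctan|0.08694| = 5.0° (true dip is 5.1°, so apparent ≤ true as expected).

5.0°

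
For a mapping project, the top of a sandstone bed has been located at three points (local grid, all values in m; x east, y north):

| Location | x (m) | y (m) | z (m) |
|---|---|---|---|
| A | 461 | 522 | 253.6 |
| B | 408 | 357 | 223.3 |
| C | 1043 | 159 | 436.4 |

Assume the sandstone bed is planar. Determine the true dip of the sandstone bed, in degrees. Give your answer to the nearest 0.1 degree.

20.0°

Two edge vectors: A→B = (-53, -165, -30.3), A→C = (582, -363, 182.8).
Normal n = (A→B) × (A→C) = (-41160.9, -7946.2, 115269).
So ∂z/∂x = −n_x/n_z = 0.35709 and ∂z/∂y = −n_y/n_z = 0.06894.
Gradient magnitude |∇z| = √(a² + b²) = √(0.12751 + 0.00475) = 0.36368.
True dip = arctan(0.36368) = 20.0°, dipping toward W (azimuth ≈ 259°).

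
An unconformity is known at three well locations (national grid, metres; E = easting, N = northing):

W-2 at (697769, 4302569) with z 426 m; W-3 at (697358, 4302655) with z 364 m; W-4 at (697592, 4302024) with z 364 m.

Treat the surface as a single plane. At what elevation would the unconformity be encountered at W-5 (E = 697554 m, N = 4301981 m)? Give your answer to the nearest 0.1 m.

Two edge vectors: W-2→W-3 = (-411, 86, -62), W-2→W-4 = (-177, -545, -62).
Normal n = (W-2→W-3) × (W-2→W-4) = (-39122, -14508, 239217).
So ∂z/∂E = −n_x/n_z = 0.163541889 and ∂z/∂N = −n_y/n_z = 0.060647864.
Intercept c from W-2: 426 − 114114.46 − 260941.62 = −374630.08.
At (697554, 4301981): z = 114079.3 + 260906.0 − 374630.08 = 355.2 m.

355.2 m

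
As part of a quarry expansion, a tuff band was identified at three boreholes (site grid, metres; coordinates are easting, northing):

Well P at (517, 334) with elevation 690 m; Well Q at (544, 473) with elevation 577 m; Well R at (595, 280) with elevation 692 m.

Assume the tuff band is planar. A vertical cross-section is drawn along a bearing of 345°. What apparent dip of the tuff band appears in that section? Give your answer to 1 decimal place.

29.8°

Two edge vectors: Well P→Well Q = (27, 139, -113), Well P→Well R = (78, -54, 2).
Normal n = (Well P→Well Q) × (Well P→Well R) = (-5824, -8868, -12300).
So ∂z/∂easting = −n_x/n_z = −0.47350 and ∂z/∂northing = −n_y/n_z = −0.72098.
Unit vector along 345° is (sin 345°, cos 345°) = (-0.2588, 0.9659).
Slope in that direction = a·(-0.2588) + b·(0.9659) = −0.57386.
Apparent dip = arctan|0.57386| = 29.8° (true dip is 40.8°, so apparent ≤ true as expected).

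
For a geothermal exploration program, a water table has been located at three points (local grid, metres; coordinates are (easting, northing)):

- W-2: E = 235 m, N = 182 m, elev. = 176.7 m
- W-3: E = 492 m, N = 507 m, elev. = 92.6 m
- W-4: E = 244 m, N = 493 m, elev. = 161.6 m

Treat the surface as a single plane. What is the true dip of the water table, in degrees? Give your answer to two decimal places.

15.58°

Two edge vectors: W-2→W-3 = (257, 325, -84.1), W-2→W-4 = (9, 311, -15.1).
Normal n = (W-2→W-3) × (W-2→W-4) = (21247.6, 3123.8, 77002).
So ∂z/∂E = −n_x/n_z = −0.27594 and ∂z/∂N = −n_y/n_z = −0.04057.
Gradient magnitude |∇z| = √(a² + b²) = √(0.07614 + 0.00165) = 0.27890.
True dip = arctan(0.27890) = 15.58°, dipping toward E (azimuth ≈ 082°).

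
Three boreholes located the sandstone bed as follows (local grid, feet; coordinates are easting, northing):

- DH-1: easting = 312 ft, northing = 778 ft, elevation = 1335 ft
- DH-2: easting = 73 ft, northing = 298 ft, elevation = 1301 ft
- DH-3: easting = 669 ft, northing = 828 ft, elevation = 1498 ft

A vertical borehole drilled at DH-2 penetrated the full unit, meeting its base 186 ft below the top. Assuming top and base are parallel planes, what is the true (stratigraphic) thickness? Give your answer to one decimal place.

165.8 ft

Two edge vectors: DH-1→DH-2 = (-239, -480, -34), DH-1→DH-3 = (357, 50, 163).
Normal n = (DH-1→DH-2) × (DH-1→DH-3) = (-76540, 26819, 159410).
So ∂z/∂easting = −n_x/n_z = 0.48015 and ∂z/∂northing = −n_y/n_z = −0.16824.
|∇z| = √(a²+b²) = 0.50877, so dip δ = arctan(0.50877) = 26.97°.
True thickness = vertical thickness × cos δ = 186 × cos 26.97° = 165.8 ft.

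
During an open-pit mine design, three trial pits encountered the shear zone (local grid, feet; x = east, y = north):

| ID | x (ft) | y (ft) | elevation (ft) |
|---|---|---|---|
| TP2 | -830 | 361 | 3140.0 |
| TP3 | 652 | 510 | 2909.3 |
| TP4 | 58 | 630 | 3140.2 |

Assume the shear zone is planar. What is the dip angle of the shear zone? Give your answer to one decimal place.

Let the plane be z = a·x + b·y + c.
TP3−TP2: 1482a + 149b = −230.7;  TP4−TP2: 888a + 269b = 0.2.
Solving gives a = −0.23311, b = 0.77027.
Gradient magnitude |∇z| = √(a² + b²) = √(0.05434 + 0.59331) = 0.80477.
True dip = arctan(0.80477) = 38.8°, dipping toward SSE (azimuth ≈ 163°).

38.8°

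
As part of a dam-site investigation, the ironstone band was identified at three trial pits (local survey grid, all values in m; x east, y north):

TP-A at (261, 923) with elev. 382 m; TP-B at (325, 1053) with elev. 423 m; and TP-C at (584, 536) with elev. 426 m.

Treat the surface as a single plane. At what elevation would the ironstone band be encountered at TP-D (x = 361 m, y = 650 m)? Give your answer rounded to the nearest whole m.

Two edge vectors: TP-A→TP-B = (64, 130, 41), TP-A→TP-C = (323, -387, 44).
Normal n = (TP-A→TP-B) × (TP-A→TP-C) = (21587, 10427, -66758).
So ∂z/∂x = −n_x/n_z = 0.32336 and ∂z/∂y = −n_y/n_z = 0.15619.
Intercept c from TP-A: 382 − 84.40 − 144.16 = 153.44.
At (361, 650): z = 116.7 + 101.5 + 153.44 = 371.7 m.

372 m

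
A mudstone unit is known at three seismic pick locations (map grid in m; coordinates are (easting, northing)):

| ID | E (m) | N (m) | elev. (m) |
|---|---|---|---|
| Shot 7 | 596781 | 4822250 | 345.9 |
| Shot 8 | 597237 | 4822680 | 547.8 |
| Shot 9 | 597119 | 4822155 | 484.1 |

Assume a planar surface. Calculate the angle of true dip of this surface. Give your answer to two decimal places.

22.66°

Two edge vectors: Shot 7→Shot 8 = (456, 430, 201.9), Shot 7→Shot 9 = (338, -95, 138.2).
Normal n = (Shot 7→Shot 8) × (Shot 7→Shot 9) = (78606.5, 5223, -188660).
So ∂z/∂E = −n_x/n_z = 0.41666 and ∂z/∂N = −n_y/n_z = 0.02768.
Gradient magnitude |∇z| = √(a² + b²) = √(0.17360 + 0.00077) = 0.41758.
True dip = arctan(0.41758) = 22.66°, dipping toward W (azimuth ≈ 266°).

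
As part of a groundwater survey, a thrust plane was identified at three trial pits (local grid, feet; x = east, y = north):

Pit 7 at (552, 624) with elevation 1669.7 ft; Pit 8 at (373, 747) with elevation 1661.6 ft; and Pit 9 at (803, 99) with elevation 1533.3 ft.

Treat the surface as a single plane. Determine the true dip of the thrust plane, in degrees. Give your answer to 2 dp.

28.17°

Two edge vectors: Pit 7→Pit 8 = (-179, 123, -8.1), Pit 7→Pit 9 = (251, -525, -136.4).
Normal n = (Pit 7→Pit 8) × (Pit 7→Pit 9) = (-21029.7, -26448.7, 63102).
So ∂z/∂x = −n_x/n_z = 0.33327 and ∂z/∂y = −n_y/n_z = 0.41914.
Gradient magnitude |∇z| = √(a² + b²) = √(0.11107 + 0.17568) = 0.53549.
True dip = arctan(0.53549) = 28.17°, dipping toward SW (azimuth ≈ 218°).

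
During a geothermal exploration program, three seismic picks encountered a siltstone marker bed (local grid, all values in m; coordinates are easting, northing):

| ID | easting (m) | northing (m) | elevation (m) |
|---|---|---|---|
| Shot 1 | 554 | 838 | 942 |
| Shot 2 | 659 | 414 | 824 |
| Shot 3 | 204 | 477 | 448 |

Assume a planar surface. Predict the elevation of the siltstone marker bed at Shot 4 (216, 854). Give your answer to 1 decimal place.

647.3 m

Let the plane be z = a·easting + b·northing + c.
Shot 2−Shot 1: 105a − 424b = −118;  Shot 3−Shot 1: −350a − 361b = −494.
Solving gives a = 0.89562, b = 0.50009.
Then c = 942 − a·554 − b·838 = 26.75.
At (216, 854): z = 193.5 + 427.1 + 26.75 = 647.3 m.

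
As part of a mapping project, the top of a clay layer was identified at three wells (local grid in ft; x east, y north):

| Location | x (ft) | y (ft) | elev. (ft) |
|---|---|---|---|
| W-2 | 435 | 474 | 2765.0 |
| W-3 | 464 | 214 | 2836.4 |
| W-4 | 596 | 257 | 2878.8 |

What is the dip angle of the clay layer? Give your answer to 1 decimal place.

24.6°

Two edge vectors: W-2→W-3 = (29, -260, 71.4), W-2→W-4 = (161, -217, 113.8).
Normal n = (W-2→W-3) × (W-2→W-4) = (-14094.2, 8195.2, 35567).
So ∂z/∂x = −n_x/n_z = 0.39627 and ∂z/∂y = −n_y/n_z = −0.23042.
Gradient magnitude |∇z| = √(a² + b²) = √(0.15703 + 0.05309) = 0.45839.
True dip = arctan(0.45839) = 24.6°, dipping toward WNW (azimuth ≈ 300°).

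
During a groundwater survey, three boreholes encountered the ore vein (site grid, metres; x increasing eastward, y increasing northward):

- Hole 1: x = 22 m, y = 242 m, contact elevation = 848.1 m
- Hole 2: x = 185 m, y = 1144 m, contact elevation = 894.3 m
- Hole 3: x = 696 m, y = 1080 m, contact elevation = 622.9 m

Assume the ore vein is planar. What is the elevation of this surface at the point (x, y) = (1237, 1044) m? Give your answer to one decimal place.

340.1 m

Two edge vectors: Hole 1→Hole 2 = (163, 902, 46.2), Hole 1→Hole 3 = (674, 838, -225.2).
Normal n = (Hole 1→Hole 2) × (Hole 1→Hole 3) = (-241846, 67846.4, -471354).
So ∂z/∂x = −n_x/n_z = −0.513088 and ∂z/∂y = −n_y/n_z = 0.143939.
Intercept c from Hole 1: 848.1 + 11.29 − 34.83 = 824.55.
At (1237, 1044): z = −634.7 + 150.3 + 824.55 = 340.1 m.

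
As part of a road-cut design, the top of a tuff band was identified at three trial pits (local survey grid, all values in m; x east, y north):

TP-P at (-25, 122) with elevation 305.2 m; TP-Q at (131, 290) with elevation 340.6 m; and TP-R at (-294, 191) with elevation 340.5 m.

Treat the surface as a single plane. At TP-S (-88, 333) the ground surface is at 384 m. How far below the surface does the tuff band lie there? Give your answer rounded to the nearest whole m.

18 m

Let the plane be z = a·x + b·y + c.
TP-Q−TP-P: 156a + 168b = 35.4;  TP-R−TP-P: −269a + 69b = 35.3.
Solving gives a = −0.06233, b = 0.26859.
Then c = 305.2 − a·-25 − b·122 = 270.87.
At (-88, 333): z_contact = 5.5 + 89.4 + 270.87 = 365.8 m.
Depth below ground = 384 − 365.8 = 18 m.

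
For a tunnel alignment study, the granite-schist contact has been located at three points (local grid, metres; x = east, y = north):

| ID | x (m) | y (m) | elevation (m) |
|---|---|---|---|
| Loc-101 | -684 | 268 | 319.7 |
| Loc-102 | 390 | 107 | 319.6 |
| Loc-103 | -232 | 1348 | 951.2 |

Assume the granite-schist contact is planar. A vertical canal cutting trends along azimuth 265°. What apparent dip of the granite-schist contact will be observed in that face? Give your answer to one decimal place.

7.4°

Two edge vectors: Loc-101→Loc-102 = (1074, -161, -0.1), Loc-101→Loc-103 = (452, 1080, 631.5).
Normal n = (Loc-101→Loc-102) × (Loc-101→Loc-103) = (-101563.5, -678276.2, 1232692).
So ∂z/∂x = −n_x/n_z = 0.08239 and ∂z/∂y = −n_y/n_z = 0.55024.
Unit vector along 265° is (sin 265°, cos 265°) = (-0.9962, -0.0872).
Slope in that direction = a·(-0.9962) + b·(-0.0872) = −0.13003.
Apparent dip = arctan|0.13003| = 7.4° (true dip is 29.1°, so apparent ≤ true as expected).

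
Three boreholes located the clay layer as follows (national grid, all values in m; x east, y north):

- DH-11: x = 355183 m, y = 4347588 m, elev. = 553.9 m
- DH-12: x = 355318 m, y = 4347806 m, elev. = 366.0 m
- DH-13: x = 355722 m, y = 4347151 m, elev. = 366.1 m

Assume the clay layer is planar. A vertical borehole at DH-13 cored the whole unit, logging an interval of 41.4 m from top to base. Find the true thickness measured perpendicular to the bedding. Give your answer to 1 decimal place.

32.0 m

Let the plane be z = a·x + b·y + c.
DH-12−DH-11: 135a + 218b = −187.9;  DH-13−DH-11: 539a − 437b = −187.8.
Solving gives a = −0.69719, b = −0.43018.
|∇z| = √(a²+b²) = 0.81923, so dip δ = arctan(0.81923) = 39.33°.
True thickness = vertical thickness × cos δ = 41.4 × cos 39.33° = 32.0 m.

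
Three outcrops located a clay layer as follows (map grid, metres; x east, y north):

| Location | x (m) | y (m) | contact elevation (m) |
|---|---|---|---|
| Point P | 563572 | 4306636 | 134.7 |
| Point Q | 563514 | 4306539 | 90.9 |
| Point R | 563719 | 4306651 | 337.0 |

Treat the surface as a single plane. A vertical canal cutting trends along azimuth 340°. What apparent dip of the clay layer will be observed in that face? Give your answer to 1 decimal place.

Two edge vectors: Point P→Point Q = (-58, -97, -43.8), Point P→Point R = (147, 15, 202.3).
Normal n = (Point P→Point Q) × (Point P→Point R) = (-18966.1, 5294.8, 13389).
So ∂z/∂x = −n_x/n_z = 1.41654 and ∂z/∂y = −n_y/n_z = −0.39546.
Unit vector along 340° is (sin 340°, cos 340°) = (-0.3420, 0.9397).
Slope in that direction = a·(-0.3420) + b·(0.9397) = −0.85610.
Apparent dip = arctan|0.85610| = 40.6° (true dip is 55.8°, so apparent ≤ true as expected).

40.6°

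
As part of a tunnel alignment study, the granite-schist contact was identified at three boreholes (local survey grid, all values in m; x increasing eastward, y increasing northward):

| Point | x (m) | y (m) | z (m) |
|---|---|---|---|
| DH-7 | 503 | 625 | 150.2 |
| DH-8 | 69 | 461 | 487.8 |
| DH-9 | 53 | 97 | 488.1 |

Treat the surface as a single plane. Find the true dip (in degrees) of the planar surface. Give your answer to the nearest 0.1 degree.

Two edge vectors: DH-7→DH-8 = (-434, -164, 337.6), DH-7→DH-9 = (-450, -528, 337.9).
Normal n = (DH-7→DH-8) × (DH-7→DH-9) = (122837.2, -5271.4, 155352).
So ∂z/∂x = −n_x/n_z = −0.79070 and ∂z/∂y = −n_y/n_z = 0.03393.
Gradient magnitude |∇z| = √(a² + b²) = √(0.62521 + 0.00115) = 0.79143.
True dip = arctan(0.79143) = 38.4°, dipping toward E (azimuth ≈ 092°).

38.4°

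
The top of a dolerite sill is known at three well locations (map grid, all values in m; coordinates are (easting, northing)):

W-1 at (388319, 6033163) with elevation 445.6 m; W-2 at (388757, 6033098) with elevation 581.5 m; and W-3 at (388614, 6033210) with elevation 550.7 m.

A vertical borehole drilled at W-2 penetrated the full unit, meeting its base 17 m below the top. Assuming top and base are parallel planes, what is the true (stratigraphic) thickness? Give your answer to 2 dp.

15.97 m

Two edge vectors: W-1→W-2 = (438, -65, 135.9), W-1→W-3 = (295, 47, 105.1).
Normal n = (W-1→W-2) × (W-1→W-3) = (-13218.8, -5943.3, 39761).
So ∂z/∂E = −n_x/n_z = 0.33246 and ∂z/∂N = −n_y/n_z = 0.14948.
|∇z| = √(a²+b²) = 0.36451, so dip δ = arctan(0.36451) = 20.03°.
True thickness = vertical thickness × cos δ = 17 × cos 20.03° = 15.97 m.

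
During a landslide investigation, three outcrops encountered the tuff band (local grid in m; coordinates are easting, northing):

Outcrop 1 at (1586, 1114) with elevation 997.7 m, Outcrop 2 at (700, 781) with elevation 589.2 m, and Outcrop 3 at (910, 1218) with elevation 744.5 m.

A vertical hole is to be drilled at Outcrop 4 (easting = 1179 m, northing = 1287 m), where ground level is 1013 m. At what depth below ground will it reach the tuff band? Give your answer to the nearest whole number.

150 m

Two edge vectors: Outcrop 1→Outcrop 2 = (-886, -333, -408.5), Outcrop 1→Outcrop 3 = (-676, 104, -253.2).
Normal n = (Outcrop 1→Outcrop 2) × (Outcrop 1→Outcrop 3) = (126799.6, 51810.8, -317252).
So ∂z/∂easting = −n_x/n_z = 0.39968 and ∂z/∂northing = −n_y/n_z = 0.16331.
Intercept c from Outcrop 1: 997.7 − 633.89 − 181.93 = 181.88.
At (1179, 1287): z_contact = 471.2 + 210.2 + 181.88 = 863.3 m.
Depth below ground = 1013 − 863.3 = 150 m.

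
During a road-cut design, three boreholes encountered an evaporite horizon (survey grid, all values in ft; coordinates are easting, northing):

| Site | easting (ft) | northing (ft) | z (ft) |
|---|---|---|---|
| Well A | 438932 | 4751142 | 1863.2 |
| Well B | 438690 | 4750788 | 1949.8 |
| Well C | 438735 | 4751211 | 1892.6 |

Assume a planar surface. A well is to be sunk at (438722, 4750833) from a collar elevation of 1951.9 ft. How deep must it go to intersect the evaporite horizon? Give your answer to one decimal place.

13.3 ft

Let the plane be z = a·easting + b·northing + c.
Well B−Well A: −242a − 354b = 86.6;  Well C−Well A: −197a + 69b = 29.4.
Solving gives a = −0.189539081, b = −0.115060854.
Then c = 1863.2 − a·438932 − b·4751142 = 631728.43.
At (438722, 4750833): z_contact = −83154.96 − 546634.90 + 631728.43 = 1938.56 ft.
Depth below ground = 1951.9 − 1938.56 = 13.3 ft.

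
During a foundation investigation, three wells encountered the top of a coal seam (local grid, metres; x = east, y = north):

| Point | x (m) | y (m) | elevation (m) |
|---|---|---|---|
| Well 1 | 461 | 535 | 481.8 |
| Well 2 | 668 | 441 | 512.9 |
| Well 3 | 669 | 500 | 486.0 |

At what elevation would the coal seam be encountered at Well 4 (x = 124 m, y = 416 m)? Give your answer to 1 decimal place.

554.9 m

Let the plane be z = a·x + b·y + c.
Well 2−Well 1: 207a − 94b = 31.1;  Well 3−Well 1: 208a − 35b = 4.2.
Solving gives a = −0.05637, b = −0.45498.
Then c = 481.8 − a·461 − b·535 = 751.20.
At (124, 416): z = −7.0 − 189.3 + 751.20 = 554.9 m.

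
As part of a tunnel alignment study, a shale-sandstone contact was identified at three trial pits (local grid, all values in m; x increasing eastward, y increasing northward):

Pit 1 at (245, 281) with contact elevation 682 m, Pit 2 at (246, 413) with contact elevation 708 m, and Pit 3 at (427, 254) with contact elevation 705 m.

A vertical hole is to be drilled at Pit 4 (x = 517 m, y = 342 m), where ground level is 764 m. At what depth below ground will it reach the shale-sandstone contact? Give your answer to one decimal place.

Two edge vectors: Pit 1→Pit 2 = (1, 132, 26), Pit 1→Pit 3 = (182, -27, 23).
Normal n = (Pit 1→Pit 2) × (Pit 1→Pit 3) = (3738, 4709, -24051).
So ∂z/∂x = −n_x/n_z = 0.15542 and ∂z/∂y = −n_y/n_z = 0.19579.
Intercept c from Pit 1: 682 − 38.08 − 55.02 = 588.90.
At (517, 342): z_contact = 80.35 + 66.96 + 588.90 = 736.22 m.
Depth below ground = 764 − 736.22 = 27.8 m.

27.8 m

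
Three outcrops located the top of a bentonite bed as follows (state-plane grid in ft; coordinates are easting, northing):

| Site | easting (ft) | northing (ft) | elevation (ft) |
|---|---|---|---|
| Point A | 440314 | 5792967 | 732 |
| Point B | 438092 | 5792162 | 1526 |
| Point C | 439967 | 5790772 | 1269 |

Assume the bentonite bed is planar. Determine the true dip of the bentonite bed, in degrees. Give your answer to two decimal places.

Two edge vectors: Point A→Point B = (-2222, -805, 794), Point A→Point C = (-347, -2195, 537).
Normal n = (Point A→Point B) × (Point A→Point C) = (1310545, 917696, 4597955).
So ∂z/∂easting = −n_x/n_z = −0.28503 and ∂z/∂northing = −n_y/n_z = −0.19959.
Gradient magnitude |∇z| = √(a² + b²) = √(0.08124 + 0.03984) = 0.34796.
True dip = arctan(0.34796) = 19.19°, dipping toward NE (azimuth ≈ 055°).

19.19°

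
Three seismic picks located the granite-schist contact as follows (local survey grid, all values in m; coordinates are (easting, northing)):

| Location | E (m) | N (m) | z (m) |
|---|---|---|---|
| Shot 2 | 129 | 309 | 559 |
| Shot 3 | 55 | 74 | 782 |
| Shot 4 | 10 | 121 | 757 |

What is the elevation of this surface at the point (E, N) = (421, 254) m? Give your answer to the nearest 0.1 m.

509.8 m

Two edge vectors: Shot 2→Shot 3 = (-74, -235, 223), Shot 2→Shot 4 = (-119, -188, 198).
Normal n = (Shot 2→Shot 3) × (Shot 2→Shot 4) = (-4606, -11885, -14053).
So ∂z/∂E = −n_x/n_z = −0.32776 and ∂z/∂N = −n_y/n_z = −0.84573.
Intercept c from Shot 2: 559 + 42.28 + 261.33 = 862.61.
At (421, 254): z = −138.0 − 214.8 + 862.61 = 509.8 m.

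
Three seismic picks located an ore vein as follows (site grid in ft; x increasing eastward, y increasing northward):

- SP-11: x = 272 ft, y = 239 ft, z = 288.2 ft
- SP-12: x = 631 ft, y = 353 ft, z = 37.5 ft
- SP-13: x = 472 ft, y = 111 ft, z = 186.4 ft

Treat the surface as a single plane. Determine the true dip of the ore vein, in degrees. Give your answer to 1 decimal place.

33.6°

Let the plane be z = a·x + b·y + c.
SP-12−SP-11: 359a + 114b = −250.7;  SP-13−SP-11: 200a − 128b = −101.8.
Solving gives a = −0.63554, b = −0.19772.
Gradient magnitude |∇z| = √(a² + b²) = √(0.40391 + 0.03909) = 0.66559.
True dip = arctan(0.66559) = 33.6°, dipping toward ENE (azimuth ≈ 073°).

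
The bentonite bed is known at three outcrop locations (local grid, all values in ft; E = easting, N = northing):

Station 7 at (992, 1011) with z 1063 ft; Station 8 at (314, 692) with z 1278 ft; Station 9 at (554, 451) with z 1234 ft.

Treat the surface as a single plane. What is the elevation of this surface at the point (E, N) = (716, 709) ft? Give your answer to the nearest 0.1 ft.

Two edge vectors: Station 7→Station 8 = (-678, -319, 215), Station 7→Station 9 = (-438, -560, 171).
Normal n = (Station 7→Station 8) × (Station 7→Station 9) = (65851, 21768, 239958).
So ∂z/∂E = −n_x/n_z = −0.274427 and ∂z/∂N = −n_y/n_z = −0.090716.
Intercept c from Station 7: 1063 + 272.23 + 91.71 = 1426.95.
At (716, 709): z = −196.5 − 64.3 + 1426.95 = 1166.1 ft.

1166.1 ft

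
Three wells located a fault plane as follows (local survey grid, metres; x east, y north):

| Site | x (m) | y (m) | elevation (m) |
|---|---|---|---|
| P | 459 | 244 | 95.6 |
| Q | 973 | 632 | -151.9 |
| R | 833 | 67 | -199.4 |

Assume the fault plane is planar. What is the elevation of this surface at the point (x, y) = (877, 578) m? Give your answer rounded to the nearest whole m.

-101 m

Let the plane be z = a·x + b·y + c.
Q−P: 514a + 388b = −247.5;  R−P: 374a − 177b = −295.
Solving gives a = −0.67037, b = 0.25018.
Then c = 95.6 − a·459 − b·244 = 342.26.
At (877, 578): z = −587.9 + 144.6 + 342.26 = -101.1 m.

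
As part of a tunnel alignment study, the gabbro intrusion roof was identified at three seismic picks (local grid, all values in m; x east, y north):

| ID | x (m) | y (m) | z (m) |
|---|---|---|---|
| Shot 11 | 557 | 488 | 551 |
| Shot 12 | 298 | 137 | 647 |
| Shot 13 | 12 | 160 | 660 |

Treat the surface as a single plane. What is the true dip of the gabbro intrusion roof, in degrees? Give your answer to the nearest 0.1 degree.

Let the plane be z = a·x + b·y + c.
Shot 12−Shot 11: −259a − 351b = 96;  Shot 13−Shot 11: −545a − 328b = 109.
Solving gives a = −0.06367, b = −0.22652.
Gradient magnitude |∇z| = √(a² + b²) = √(0.00405 + 0.05131) = 0.23530.
True dip = arctan(0.23530) = 13.2°, dipping toward NNE (azimuth ≈ 016°).

13.2°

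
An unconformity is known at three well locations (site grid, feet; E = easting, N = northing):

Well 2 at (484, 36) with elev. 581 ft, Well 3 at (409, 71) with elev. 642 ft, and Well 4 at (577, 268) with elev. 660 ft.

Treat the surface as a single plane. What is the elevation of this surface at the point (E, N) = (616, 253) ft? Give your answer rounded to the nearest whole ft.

Two edge vectors: Well 2→Well 3 = (-75, 35, 61), Well 2→Well 4 = (93, 232, 79).
Normal n = (Well 2→Well 3) × (Well 2→Well 4) = (-11387, 11598, -20655).
So ∂z/∂E = −n_x/n_z = −0.55130 and ∂z/∂N = −n_y/n_z = 0.56151.
Intercept c from Well 2: 581 + 266.83 − 20.21 = 827.61.
At (616, 253): z = −339.6 + 142.1 + 827.61 = 630.1 ft.

630 ft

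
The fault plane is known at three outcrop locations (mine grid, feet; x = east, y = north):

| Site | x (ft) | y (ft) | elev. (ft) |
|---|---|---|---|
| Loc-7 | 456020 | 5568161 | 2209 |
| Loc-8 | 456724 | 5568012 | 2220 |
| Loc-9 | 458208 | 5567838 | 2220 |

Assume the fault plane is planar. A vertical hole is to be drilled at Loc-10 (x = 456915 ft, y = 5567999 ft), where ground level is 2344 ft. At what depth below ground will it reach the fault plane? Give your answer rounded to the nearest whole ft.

126 ft

Two edge vectors: Loc-7→Loc-8 = (704, -149, 11), Loc-7→Loc-9 = (2188, -323, 11).
Normal n = (Loc-7→Loc-8) × (Loc-7→Loc-9) = (1914, 16324, 98620).
So ∂z/∂x = −n_x/n_z = −0.01940783 and ∂z/∂y = −n_y/n_z = −0.16552423.
Intercept c from Loc-7: 2209 + 8850.36 + 921665.59 = 932724.94.
At (456915, 5567999): z_contact = −8867.7 − 921638.8 + 932724.94 = 2218.4 ft.
Depth below ground = 2344 − 2218.4 = 126 ft.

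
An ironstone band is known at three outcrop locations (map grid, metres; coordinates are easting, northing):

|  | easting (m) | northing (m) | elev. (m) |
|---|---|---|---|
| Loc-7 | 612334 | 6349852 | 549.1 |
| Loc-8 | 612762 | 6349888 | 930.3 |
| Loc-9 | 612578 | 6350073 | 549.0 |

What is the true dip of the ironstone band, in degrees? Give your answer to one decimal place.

55.6°

Two edge vectors: Loc-7→Loc-8 = (428, 36, 381.2), Loc-7→Loc-9 = (244, 221, -0.1).
Normal n = (Loc-7→Loc-8) × (Loc-7→Loc-9) = (-84248.8, 93055.6, 85804).
So ∂z/∂easting = −n_x/n_z = 0.98187 and ∂z/∂northing = −n_y/n_z = −1.08451.
Gradient magnitude |∇z| = √(a² + b²) = √(0.96408 + 1.17617) = 1.46296.
True dip = arctan(1.46296) = 55.6°, dipping toward NW (azimuth ≈ 318°).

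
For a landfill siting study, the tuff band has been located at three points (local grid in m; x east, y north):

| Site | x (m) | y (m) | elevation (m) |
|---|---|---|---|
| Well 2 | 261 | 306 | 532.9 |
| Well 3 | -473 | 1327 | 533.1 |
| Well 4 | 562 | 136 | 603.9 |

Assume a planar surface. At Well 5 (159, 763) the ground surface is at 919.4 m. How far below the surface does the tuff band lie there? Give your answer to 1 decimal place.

296.4 m

Let the plane be z = a·x + b·y + c.
Well 3−Well 2: −734a + 1021b = 0.2;  Well 4−Well 2: 301a − 170b = 71.
Solving gives a = 0.397308, b = 0.285822.
Then c = 532.9 − a·261 − b·306 = 341.74.
At (159, 763): z_contact = 63.17 + 218.08 + 341.74 = 623.00 m.
Depth below ground = 919.4 − 623.00 = 296.4 m.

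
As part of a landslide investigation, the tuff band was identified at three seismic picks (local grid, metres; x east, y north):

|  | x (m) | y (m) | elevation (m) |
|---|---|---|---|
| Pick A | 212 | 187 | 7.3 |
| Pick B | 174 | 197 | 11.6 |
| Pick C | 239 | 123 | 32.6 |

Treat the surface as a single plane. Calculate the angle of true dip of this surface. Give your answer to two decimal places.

29.03°

Let the plane be z = a·x + b·y + c.
Pick B−Pick A: −38a + 10b = 4.3;  Pick C−Pick A: 27a − 64b = 25.3.
Solving gives a = −0.24431, b = −0.49838.
Gradient magnitude |∇z| = √(a² + b²) = √(0.05969 + 0.24838) = 0.55504.
True dip = arctan(0.55504) = 29.03°, dipping toward NNE (azimuth ≈ 026°).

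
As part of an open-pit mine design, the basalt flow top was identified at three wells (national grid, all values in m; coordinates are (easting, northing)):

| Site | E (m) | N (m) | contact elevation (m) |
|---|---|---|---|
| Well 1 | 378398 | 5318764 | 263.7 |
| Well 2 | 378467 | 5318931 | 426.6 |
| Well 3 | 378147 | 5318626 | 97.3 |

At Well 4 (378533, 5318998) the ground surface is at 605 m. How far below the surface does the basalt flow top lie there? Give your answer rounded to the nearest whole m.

107 m

Let the plane be z = a·E + b·N + c.
Well 2−Well 1: 69a + 167b = 162.9;  Well 3−Well 1: −251a − 138b = −166.4.
Solving gives a = 0.16387097, b = 0.90774194.
Then c = 263.7 − a·378398 − b·5318764 = −4889809.87.
At (378533, 5318998): z_contact = 62030.6 + 4828277.5 − 4889809.87 = 498.2 m.
Depth below ground = 605 − 498.2 = 107 m.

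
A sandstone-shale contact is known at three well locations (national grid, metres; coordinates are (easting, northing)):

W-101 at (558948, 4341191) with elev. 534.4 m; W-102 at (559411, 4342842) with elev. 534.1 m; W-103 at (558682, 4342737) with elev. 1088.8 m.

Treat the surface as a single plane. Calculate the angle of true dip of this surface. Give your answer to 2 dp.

Let the plane be z = a·E + b·N + c.
W-102−W-101: 463a + 1651b = −0.3;  W-103−W-101: −266a + 1546b = 554.4.
Solving gives a = −0.79291, b = 0.22218.
Gradient magnitude |∇z| = √(a² + b²) = √(0.62870 + 0.04936) = 0.82345.
True dip = arctan(0.82345) = 39.47°, dipping toward ESE (azimuth ≈ 106°).

39.47°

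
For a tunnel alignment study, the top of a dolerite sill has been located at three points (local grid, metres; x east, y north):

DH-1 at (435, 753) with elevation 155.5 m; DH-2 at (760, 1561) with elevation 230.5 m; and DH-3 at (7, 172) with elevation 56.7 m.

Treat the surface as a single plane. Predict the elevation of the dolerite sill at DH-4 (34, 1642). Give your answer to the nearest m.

Two edge vectors: DH-1→DH-2 = (325, 808, 75), DH-1→DH-3 = (-428, -581, -98.8).
Normal n = (DH-1→DH-2) × (DH-1→DH-3) = (-36255.4, 10, 156999).
So ∂z/∂x = −n_x/n_z = 0.23093 and ∂z/∂y = −n_y/n_z = −0.00006.
Intercept c from DH-1: 155.5 − 100.45 + 0.05 = 55.09.
At (34, 1642): z = 7.9 − 0.1 + 55.09 = 62.8 m.

63 m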